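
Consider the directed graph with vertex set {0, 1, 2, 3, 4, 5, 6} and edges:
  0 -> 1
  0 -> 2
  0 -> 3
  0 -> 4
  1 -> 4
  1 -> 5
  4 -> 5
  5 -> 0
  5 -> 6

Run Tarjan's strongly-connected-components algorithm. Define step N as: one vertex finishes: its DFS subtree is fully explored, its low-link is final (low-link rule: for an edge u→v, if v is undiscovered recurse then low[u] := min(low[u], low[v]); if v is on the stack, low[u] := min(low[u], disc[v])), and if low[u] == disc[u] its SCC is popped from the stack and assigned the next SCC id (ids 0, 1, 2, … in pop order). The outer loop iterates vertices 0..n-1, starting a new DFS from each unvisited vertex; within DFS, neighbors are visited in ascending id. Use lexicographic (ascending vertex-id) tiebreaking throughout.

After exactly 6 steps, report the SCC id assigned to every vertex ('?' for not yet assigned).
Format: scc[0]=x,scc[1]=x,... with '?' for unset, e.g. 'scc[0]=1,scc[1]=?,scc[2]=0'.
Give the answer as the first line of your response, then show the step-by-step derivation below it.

scc[0]=?,scc[1]=?,scc[2]=1,scc[3]=2,scc[4]=?,scc[5]=?,scc[6]=0

step 1: low=(low[0]=0,low[1]=1,low[2]=?,low[3]=?,low[4]=2,low[5]=0,low[6]=4); scc=(scc[0]=?,scc[1]=?,scc[2]=?,scc[3]=?,scc[4]=?,scc[5]=?,scc[6]=0)
step 2: low=(low[0]=0,low[1]=1,low[2]=?,low[3]=?,low[4]=2,low[5]=0,low[6]=4); scc=(scc[0]=?,scc[1]=?,scc[2]=?,scc[3]=?,scc[4]=?,scc[5]=?,scc[6]=0)
step 3: low=(low[0]=0,low[1]=1,low[2]=?,low[3]=?,low[4]=0,low[5]=0,low[6]=4); scc=(scc[0]=?,scc[1]=?,scc[2]=?,scc[3]=?,scc[4]=?,scc[5]=?,scc[6]=0)
step 4: low=(low[0]=0,low[1]=0,low[2]=?,low[3]=?,low[4]=0,low[5]=0,low[6]=4); scc=(scc[0]=?,scc[1]=?,scc[2]=?,scc[3]=?,scc[4]=?,scc[5]=?,scc[6]=0)
step 5: low=(low[0]=0,low[1]=0,low[2]=5,low[3]=?,low[4]=0,low[5]=0,low[6]=4); scc=(scc[0]=?,scc[1]=?,scc[2]=1,scc[3]=?,scc[4]=?,scc[5]=?,scc[6]=0)
step 6: low=(low[0]=0,low[1]=0,low[2]=5,low[3]=6,low[4]=0,low[5]=0,low[6]=4); scc=(scc[0]=?,scc[1]=?,scc[2]=1,scc[3]=2,scc[4]=?,scc[5]=?,scc[6]=0)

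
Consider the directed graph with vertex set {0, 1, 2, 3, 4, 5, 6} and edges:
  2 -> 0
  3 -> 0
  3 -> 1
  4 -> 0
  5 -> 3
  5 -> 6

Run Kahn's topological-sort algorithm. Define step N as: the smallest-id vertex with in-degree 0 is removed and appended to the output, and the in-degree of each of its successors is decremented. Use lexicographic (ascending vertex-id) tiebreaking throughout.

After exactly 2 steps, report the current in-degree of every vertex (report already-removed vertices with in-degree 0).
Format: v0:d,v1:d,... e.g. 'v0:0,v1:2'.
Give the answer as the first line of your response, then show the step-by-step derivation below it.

v0:1,v1:1,v2:0,v3:1,v4:0,v5:0,v6:1

step 1: output 2; order=[2]; indeg=(2,1,0,1,0,0,1)
step 2: output 4; order=[2,4]; indeg=(1,1,0,1,0,0,1)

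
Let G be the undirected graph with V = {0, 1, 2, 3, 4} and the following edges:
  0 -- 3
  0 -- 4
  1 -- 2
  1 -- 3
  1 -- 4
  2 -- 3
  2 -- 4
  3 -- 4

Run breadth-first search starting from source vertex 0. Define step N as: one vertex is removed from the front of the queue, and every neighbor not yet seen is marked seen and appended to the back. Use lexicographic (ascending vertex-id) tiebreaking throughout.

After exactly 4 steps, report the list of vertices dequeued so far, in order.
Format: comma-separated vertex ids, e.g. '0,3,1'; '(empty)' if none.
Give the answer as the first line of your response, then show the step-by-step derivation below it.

0,3,4,1

step 1: dequeue 0; queue=[3,4]; order=0
step 2: dequeue 3; queue=[4,1,2]; order=0,3
step 3: dequeue 4; queue=[1,2]; order=0,3,4
step 4: dequeue 1; queue=[2]; order=0,3,4,1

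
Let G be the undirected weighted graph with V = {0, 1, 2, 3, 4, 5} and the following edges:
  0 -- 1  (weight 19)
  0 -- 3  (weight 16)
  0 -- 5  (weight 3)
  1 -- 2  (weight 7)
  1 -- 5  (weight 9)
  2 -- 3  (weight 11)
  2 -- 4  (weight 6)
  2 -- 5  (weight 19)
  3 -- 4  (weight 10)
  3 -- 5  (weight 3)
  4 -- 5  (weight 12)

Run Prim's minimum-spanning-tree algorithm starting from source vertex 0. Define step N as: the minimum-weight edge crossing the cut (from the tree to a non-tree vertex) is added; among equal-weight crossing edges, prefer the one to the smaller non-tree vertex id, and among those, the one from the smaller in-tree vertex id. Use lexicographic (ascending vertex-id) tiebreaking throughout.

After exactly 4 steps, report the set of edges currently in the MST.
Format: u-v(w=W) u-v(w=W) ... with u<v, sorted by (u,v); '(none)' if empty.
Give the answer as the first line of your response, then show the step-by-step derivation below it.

0-5(w=3) 1-2(w=7) 1-5(w=9) 3-5(w=3)

step 1: add edge 0-5 (w=3); MST = {0-5(w=3)}
step 2: add edge 3-5 (w=3); MST = {0-5(w=3) 3-5(w=3)}
step 3: add edge 1-5 (w=9); MST = {0-5(w=3) 1-5(w=9) 3-5(w=3)}
step 4: add edge 1-2 (w=7); MST = {0-5(w=3) 1-2(w=7) 1-5(w=9) 3-5(w=3)}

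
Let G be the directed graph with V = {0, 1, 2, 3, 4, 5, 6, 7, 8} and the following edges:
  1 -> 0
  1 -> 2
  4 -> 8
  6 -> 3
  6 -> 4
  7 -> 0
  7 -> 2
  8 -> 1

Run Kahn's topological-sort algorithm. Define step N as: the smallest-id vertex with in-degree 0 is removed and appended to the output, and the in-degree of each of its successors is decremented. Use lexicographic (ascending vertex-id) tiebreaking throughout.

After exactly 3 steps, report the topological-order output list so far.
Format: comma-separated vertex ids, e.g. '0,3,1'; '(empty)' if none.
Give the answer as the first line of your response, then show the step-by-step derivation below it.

5,6,3

step 1: output 5; order=[5]; indeg=(2,1,2,1,1,0,0,0,1)
step 2: output 6; order=[5,6]; indeg=(2,1,2,0,0,0,0,0,1)
step 3: output 3; order=[5,6,3]; indeg=(2,1,2,0,0,0,0,0,1)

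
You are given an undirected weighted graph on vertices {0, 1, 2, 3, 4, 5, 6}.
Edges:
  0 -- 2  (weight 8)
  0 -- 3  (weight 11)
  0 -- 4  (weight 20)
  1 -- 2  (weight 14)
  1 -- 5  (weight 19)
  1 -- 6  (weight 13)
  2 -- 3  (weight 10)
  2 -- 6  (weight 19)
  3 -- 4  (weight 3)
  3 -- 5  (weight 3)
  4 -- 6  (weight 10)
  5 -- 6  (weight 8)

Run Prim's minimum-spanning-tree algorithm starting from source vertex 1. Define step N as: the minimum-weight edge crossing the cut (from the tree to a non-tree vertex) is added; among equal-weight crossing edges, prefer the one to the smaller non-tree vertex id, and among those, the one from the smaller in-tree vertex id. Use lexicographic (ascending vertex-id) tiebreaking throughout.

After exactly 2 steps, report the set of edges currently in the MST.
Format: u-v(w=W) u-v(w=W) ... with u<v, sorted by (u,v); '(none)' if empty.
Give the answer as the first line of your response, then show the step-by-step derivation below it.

1-6(w=13) 5-6(w=8)

step 1: add edge 1-6 (w=13); MST = {1-6(w=13)}
step 2: add edge 5-6 (w=8); MST = {1-6(w=13) 5-6(w=8)}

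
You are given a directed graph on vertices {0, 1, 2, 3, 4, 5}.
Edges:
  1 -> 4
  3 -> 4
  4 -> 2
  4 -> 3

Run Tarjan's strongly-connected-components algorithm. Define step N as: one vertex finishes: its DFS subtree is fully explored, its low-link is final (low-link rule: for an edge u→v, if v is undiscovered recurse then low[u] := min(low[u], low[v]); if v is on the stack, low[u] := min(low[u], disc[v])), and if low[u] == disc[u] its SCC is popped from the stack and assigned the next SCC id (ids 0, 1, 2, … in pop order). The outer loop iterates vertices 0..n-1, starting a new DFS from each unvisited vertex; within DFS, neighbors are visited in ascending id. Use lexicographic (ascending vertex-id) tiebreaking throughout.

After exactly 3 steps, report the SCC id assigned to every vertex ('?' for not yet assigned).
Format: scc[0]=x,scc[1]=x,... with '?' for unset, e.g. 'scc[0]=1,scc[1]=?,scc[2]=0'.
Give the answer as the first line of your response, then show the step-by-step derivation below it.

scc[0]=0,scc[1]=?,scc[2]=1,scc[3]=?,scc[4]=?,scc[5]=?

step 1: low=(low[0]=0,low[1]=?,low[2]=?,low[3]=?,low[4]=?,low[5]=?); scc=(scc[0]=0,scc[1]=?,scc[2]=?,scc[3]=?,scc[4]=?,scc[5]=?)
step 2: low=(low[0]=0,low[1]=1,low[2]=3,low[3]=?,low[4]=2,low[5]=?); scc=(scc[0]=0,scc[1]=?,scc[2]=1,scc[3]=?,scc[4]=?,scc[5]=?)
step 3: low=(low[0]=0,low[1]=1,low[2]=3,low[3]=2,low[4]=2,low[5]=?); scc=(scc[0]=0,scc[1]=?,scc[2]=1,scc[3]=?,scc[4]=?,scc[5]=?)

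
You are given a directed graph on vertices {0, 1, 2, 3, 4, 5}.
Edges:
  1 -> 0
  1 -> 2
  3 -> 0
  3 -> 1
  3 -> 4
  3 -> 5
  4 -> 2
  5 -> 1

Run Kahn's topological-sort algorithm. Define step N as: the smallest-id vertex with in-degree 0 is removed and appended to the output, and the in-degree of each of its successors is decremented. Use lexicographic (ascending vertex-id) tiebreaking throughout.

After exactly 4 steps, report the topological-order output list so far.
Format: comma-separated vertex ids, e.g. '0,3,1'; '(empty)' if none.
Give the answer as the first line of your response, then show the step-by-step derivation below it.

3,4,5,1

step 1: output 3; order=[3]; indeg=(1,1,2,0,0,0)
step 2: output 4; order=[3,4]; indeg=(1,1,1,0,0,0)
step 3: output 5; order=[3,4,5]; indeg=(1,0,1,0,0,0)
step 4: output 1; order=[3,4,5,1]; indeg=(0,0,0,0,0,0)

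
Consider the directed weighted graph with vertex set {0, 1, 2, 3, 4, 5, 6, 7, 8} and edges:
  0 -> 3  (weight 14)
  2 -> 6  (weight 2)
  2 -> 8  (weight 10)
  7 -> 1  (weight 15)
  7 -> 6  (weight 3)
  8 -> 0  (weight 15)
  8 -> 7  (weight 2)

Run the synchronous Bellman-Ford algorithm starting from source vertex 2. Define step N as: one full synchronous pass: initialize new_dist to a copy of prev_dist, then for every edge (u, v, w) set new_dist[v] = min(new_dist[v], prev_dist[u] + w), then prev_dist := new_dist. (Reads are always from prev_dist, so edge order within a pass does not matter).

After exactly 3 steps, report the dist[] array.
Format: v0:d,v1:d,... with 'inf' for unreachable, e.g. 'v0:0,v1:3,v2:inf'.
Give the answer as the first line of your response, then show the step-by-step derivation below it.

v0:25,v1:27,v2:0,v3:39,v4:inf,v5:inf,v6:2,v7:12,v8:10

step 1: dist = v0:inf,v1:inf,v2:0,v3:inf,v4:inf,v5:inf,v6:2,v7:inf,v8:10
step 2: dist = v0:25,v1:inf,v2:0,v3:inf,v4:inf,v5:inf,v6:2,v7:12,v8:10
step 3: dist = v0:25,v1:27,v2:0,v3:39,v4:inf,v5:inf,v6:2,v7:12,v8:10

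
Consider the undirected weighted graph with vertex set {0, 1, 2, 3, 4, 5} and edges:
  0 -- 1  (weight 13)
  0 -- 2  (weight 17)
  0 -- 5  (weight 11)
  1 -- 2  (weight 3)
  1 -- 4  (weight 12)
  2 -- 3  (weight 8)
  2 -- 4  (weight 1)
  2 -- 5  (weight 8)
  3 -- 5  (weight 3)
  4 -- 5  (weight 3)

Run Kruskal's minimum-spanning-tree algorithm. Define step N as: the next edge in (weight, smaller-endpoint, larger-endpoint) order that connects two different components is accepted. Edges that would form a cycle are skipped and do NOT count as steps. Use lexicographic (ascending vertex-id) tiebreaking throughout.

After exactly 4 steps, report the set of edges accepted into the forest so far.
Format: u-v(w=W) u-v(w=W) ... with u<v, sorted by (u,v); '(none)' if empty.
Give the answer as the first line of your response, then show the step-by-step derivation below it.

1-2(w=3) 2-4(w=1) 3-5(w=3) 4-5(w=3)

step 1: add edge 2-4 (w=1); MST = {2-4(w=1)}
step 2: add edge 1-2 (w=3); MST = {1-2(w=3) 2-4(w=1)}
step 3: add edge 3-5 (w=3); MST = {1-2(w=3) 2-4(w=1) 3-5(w=3)}
step 4: add edge 4-5 (w=3); MST = {1-2(w=3) 2-4(w=1) 3-5(w=3) 4-5(w=3)}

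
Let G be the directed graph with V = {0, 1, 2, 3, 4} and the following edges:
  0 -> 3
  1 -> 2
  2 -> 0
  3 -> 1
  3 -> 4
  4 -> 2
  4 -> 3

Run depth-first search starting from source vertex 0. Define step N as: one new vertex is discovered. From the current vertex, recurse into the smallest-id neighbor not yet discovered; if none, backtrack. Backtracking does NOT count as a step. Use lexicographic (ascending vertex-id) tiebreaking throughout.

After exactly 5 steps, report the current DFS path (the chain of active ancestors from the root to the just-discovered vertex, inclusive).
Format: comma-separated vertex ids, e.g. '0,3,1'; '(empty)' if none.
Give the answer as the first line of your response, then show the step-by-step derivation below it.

0,3,4

step 1: discover 0; path=0; order=0
step 2: discover 3; path=0>3; order=0,3
step 3: discover 1; path=0>3>1; order=0,3,1
step 4: discover 2; path=0>3>1>2; order=0,3,1,2
step 5: discover 4; path=0>3>4; order=0,3,1,2,4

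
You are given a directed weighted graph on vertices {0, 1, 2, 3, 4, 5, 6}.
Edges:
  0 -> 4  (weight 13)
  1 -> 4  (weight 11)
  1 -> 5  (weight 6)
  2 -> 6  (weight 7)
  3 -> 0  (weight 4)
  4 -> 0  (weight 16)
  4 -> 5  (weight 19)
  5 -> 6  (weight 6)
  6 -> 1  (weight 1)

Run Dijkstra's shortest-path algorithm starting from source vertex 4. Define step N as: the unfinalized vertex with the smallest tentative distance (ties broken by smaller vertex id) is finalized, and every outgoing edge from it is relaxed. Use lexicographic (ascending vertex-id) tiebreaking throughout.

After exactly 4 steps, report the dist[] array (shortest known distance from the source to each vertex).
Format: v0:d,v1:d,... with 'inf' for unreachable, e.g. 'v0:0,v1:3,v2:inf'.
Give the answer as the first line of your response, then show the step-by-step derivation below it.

v0:16,v1:26,v2:inf,v3:inf,v4:0,v5:19,v6:25

step 1: dist = v0:16,v1:inf,v2:inf,v3:inf,v4:0,v5:19,v6:inf
step 2: dist = v0:16,v1:inf,v2:inf,v3:inf,v4:0,v5:19,v6:inf
step 3: dist = v0:16,v1:inf,v2:inf,v3:inf,v4:0,v5:19,v6:25
step 4: dist = v0:16,v1:26,v2:inf,v3:inf,v4:0,v5:19,v6:25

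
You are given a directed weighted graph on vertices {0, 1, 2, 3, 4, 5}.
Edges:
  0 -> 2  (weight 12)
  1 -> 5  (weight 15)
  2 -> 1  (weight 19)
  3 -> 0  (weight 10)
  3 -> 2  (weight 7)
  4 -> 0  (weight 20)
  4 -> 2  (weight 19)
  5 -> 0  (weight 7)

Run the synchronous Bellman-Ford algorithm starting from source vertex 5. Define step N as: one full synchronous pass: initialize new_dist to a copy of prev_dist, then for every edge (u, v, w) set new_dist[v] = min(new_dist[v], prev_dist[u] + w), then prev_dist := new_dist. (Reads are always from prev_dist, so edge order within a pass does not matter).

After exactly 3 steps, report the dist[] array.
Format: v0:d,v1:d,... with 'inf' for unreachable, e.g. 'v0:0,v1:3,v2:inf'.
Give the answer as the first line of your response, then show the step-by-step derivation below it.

v0:7,v1:38,v2:19,v3:inf,v4:inf,v5:0

step 1: dist = v0:7,v1:inf,v2:inf,v3:inf,v4:inf,v5:0
step 2: dist = v0:7,v1:inf,v2:19,v3:inf,v4:inf,v5:0
step 3: dist = v0:7,v1:38,v2:19,v3:inf,v4:inf,v5:0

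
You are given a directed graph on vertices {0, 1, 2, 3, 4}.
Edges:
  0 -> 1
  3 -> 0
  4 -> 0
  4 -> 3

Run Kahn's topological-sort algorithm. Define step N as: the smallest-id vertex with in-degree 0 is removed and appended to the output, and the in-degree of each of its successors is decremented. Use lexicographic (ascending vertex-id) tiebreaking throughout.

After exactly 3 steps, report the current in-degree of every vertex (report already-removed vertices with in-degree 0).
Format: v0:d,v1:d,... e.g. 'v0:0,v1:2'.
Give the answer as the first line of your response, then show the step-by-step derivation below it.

v0:0,v1:1,v2:0,v3:0,v4:0

step 1: output 2; order=[2]; indeg=(2,1,0,1,0)
step 2: output 4; order=[2,4]; indeg=(1,1,0,0,0)
step 3: output 3; order=[2,4,3]; indeg=(0,1,0,0,0)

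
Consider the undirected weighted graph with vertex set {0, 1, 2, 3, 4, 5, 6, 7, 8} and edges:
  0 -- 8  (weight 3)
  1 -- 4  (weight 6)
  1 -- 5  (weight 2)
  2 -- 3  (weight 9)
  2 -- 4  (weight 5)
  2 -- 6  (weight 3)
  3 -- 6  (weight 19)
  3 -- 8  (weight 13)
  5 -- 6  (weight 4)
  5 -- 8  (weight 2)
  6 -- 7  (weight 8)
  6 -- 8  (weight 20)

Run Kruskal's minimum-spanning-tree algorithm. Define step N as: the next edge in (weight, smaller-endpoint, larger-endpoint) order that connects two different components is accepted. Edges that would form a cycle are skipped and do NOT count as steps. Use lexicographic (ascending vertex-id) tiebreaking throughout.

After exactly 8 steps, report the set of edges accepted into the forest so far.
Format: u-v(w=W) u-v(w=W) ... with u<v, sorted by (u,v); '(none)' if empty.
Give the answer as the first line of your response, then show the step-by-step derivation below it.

0-8(w=3) 1-5(w=2) 2-3(w=9) 2-4(w=5) 2-6(w=3) 5-6(w=4) 5-8(w=2) 6-7(w=8)

step 1: add edge 1-5 (w=2); MST = {1-5(w=2)}
step 2: add edge 5-8 (w=2); MST = {1-5(w=2) 5-8(w=2)}
step 3: add edge 0-8 (w=3); MST = {0-8(w=3) 1-5(w=2) 5-8(w=2)}
step 4: add edge 2-6 (w=3); MST = {0-8(w=3) 1-5(w=2) 2-6(w=3) 5-8(w=2)}
step 5: add edge 5-6 (w=4); MST = {0-8(w=3) 1-5(w=2) 2-6(w=3) 5-6(w=4) 5-8(w=2)}
step 6: add edge 2-4 (w=5); MST = {0-8(w=3) 1-5(w=2) 2-4(w=5) 2-6(w=3) 5-6(w=4) 5-8(w=2)}
step 7: add edge 6-7 (w=8); MST = {0-8(w=3) 1-5(w=2) 2-4(w=5) 2-6(w=3) 5-6(w=4) 5-8(w=2) 6-7(w=8)}
step 8: add edge 2-3 (w=9); MST = {0-8(w=3) 1-5(w=2) 2-3(w=9) 2-4(w=5) 2-6(w=3) 5-6(w=4) 5-8(w=2) 6-7(w=8)}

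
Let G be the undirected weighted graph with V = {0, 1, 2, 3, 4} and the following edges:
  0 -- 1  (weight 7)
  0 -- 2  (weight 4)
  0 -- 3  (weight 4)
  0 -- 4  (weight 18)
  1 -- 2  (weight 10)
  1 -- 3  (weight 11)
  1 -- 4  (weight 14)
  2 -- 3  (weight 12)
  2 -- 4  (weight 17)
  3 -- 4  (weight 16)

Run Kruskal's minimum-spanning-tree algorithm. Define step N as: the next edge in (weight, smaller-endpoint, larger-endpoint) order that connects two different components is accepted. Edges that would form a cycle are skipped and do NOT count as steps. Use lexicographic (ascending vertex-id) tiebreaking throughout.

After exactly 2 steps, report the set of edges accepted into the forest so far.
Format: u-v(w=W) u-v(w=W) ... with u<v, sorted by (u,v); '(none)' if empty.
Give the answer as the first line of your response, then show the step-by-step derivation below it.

0-2(w=4) 0-3(w=4)

step 1: add edge 0-2 (w=4); MST = {0-2(w=4)}
step 2: add edge 0-3 (w=4); MST = {0-2(w=4) 0-3(w=4)}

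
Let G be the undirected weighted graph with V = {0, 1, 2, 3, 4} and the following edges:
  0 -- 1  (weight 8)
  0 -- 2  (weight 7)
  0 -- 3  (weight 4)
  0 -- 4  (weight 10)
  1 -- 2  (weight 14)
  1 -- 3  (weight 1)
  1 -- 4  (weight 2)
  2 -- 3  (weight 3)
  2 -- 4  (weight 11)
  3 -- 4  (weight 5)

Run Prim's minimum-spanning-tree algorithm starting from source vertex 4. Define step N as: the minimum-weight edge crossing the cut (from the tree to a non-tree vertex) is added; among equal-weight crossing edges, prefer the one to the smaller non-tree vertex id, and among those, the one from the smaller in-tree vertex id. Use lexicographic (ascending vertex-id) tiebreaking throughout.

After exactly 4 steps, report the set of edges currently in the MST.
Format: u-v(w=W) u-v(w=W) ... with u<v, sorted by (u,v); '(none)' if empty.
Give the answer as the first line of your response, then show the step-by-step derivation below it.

0-3(w=4) 1-3(w=1) 1-4(w=2) 2-3(w=3)

step 1: add edge 1-4 (w=2); MST = {1-4(w=2)}
step 2: add edge 1-3 (w=1); MST = {1-3(w=1) 1-4(w=2)}
step 3: add edge 2-3 (w=3); MST = {1-3(w=1) 1-4(w=2) 2-3(w=3)}
step 4: add edge 0-3 (w=4); MST = {0-3(w=4) 1-3(w=1) 1-4(w=2) 2-3(w=3)}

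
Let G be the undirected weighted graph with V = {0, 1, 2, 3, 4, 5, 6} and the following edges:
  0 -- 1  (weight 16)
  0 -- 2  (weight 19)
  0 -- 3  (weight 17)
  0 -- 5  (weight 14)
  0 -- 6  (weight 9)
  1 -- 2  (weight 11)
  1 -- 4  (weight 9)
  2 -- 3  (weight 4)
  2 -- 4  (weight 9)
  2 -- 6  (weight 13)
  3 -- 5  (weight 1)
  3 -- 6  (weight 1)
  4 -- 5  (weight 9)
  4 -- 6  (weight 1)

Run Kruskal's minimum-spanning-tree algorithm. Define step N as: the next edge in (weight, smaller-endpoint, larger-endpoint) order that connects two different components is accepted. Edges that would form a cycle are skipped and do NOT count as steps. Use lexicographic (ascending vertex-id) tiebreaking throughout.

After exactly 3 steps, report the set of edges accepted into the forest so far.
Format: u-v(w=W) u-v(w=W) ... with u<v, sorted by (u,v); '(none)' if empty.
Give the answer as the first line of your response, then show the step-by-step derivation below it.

3-5(w=1) 3-6(w=1) 4-6(w=1)

step 1: add edge 3-5 (w=1); MST = {3-5(w=1)}
step 2: add edge 3-6 (w=1); MST = {3-5(w=1) 3-6(w=1)}
step 3: add edge 4-6 (w=1); MST = {3-5(w=1) 3-6(w=1) 4-6(w=1)}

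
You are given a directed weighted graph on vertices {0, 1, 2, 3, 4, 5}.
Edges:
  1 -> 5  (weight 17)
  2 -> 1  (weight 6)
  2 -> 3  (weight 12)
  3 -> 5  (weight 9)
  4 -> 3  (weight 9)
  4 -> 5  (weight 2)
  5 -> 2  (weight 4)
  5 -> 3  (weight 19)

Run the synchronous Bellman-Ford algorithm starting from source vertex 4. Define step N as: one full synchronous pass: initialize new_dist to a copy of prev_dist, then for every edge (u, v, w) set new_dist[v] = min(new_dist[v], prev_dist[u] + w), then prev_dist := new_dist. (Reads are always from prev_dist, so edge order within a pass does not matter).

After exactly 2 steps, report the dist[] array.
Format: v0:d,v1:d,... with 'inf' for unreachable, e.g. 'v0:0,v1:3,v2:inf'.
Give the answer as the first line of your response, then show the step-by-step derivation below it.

v0:inf,v1:inf,v2:6,v3:9,v4:0,v5:2

step 1: dist = v0:inf,v1:inf,v2:inf,v3:9,v4:0,v5:2
step 2: dist = v0:inf,v1:inf,v2:6,v3:9,v4:0,v5:2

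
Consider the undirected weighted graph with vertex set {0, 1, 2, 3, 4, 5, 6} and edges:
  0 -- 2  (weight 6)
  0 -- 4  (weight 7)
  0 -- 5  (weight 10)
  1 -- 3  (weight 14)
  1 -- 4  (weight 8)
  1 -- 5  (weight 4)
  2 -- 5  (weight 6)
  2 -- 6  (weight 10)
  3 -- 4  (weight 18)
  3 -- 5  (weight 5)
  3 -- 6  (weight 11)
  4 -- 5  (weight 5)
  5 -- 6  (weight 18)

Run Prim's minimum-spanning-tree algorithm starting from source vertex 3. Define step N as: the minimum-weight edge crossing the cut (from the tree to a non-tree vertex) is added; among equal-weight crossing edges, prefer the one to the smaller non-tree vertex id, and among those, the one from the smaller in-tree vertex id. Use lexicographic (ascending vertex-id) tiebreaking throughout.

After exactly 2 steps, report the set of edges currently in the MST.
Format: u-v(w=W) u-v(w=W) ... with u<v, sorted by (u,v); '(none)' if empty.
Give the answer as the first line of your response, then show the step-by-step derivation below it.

1-5(w=4) 3-5(w=5)

step 1: add edge 3-5 (w=5); MST = {3-5(w=5)}
step 2: add edge 1-5 (w=4); MST = {1-5(w=4) 3-5(w=5)}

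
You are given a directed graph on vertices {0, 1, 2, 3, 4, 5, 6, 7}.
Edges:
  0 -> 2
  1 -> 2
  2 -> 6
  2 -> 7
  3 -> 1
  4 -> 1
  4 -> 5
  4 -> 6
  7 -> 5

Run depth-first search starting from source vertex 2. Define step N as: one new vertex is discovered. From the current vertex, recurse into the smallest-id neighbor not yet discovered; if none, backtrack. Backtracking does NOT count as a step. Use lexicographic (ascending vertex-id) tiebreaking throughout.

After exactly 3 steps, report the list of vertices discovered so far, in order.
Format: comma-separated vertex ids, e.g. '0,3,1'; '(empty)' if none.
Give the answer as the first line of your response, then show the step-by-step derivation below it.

2,6,7

step 1: discover 2; path=2; order=2
step 2: discover 6; path=2>6; order=2,6
step 3: discover 7; path=2>7; order=2,6,7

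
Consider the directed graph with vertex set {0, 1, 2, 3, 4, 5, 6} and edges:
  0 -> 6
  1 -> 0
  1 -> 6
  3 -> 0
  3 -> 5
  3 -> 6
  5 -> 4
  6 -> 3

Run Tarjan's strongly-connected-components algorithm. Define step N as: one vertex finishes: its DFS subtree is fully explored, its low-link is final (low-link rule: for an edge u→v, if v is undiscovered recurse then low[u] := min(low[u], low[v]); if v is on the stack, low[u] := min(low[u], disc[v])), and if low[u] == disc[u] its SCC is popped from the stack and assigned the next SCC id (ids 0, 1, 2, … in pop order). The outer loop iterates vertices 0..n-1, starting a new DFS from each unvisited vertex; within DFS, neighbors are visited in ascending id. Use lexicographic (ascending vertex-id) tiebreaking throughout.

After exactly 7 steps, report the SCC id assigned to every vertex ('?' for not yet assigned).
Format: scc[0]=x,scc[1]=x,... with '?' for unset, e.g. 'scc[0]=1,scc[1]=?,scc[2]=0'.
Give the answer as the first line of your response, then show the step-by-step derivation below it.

scc[0]=2,scc[1]=3,scc[2]=4,scc[3]=2,scc[4]=0,scc[5]=1,scc[6]=2

step 1: low=(low[0]=0,low[1]=?,low[2]=?,low[3]=0,low[4]=4,low[5]=3,low[6]=1); scc=(scc[0]=?,scc[1]=?,scc[2]=?,scc[3]=?,scc[4]=0,scc[5]=?,scc[6]=?)
step 2: low=(low[0]=0,low[1]=?,low[2]=?,low[3]=0,low[4]=4,low[5]=3,low[6]=1); scc=(scc[0]=?,scc[1]=?,scc[2]=?,scc[3]=?,scc[4]=0,scc[5]=1,scc[6]=?)
step 3: low=(low[0]=0,low[1]=?,low[2]=?,low[3]=0,low[4]=4,low[5]=3,low[6]=1); scc=(scc[0]=?,scc[1]=?,scc[2]=?,scc[3]=?,scc[4]=0,scc[5]=1,scc[6]=?)
step 4: low=(low[0]=0,low[1]=?,low[2]=?,low[3]=0,low[4]=4,low[5]=3,low[6]=0); scc=(scc[0]=?,scc[1]=?,scc[2]=?,scc[3]=?,scc[4]=0,scc[5]=1,scc[6]=?)
step 5: low=(low[0]=0,low[1]=?,low[2]=?,low[3]=0,low[4]=4,low[5]=3,low[6]=0); scc=(scc[0]=2,scc[1]=?,scc[2]=?,scc[3]=2,scc[4]=0,scc[5]=1,scc[6]=2)
step 6: low=(low[0]=0,low[1]=5,low[2]=?,low[3]=0,low[4]=4,low[5]=3,low[6]=0); scc=(scc[0]=2,scc[1]=3,scc[2]=?,scc[3]=2,scc[4]=0,scc[5]=1,scc[6]=2)
step 7: low=(low[0]=0,low[1]=5,low[2]=6,low[3]=0,low[4]=4,low[5]=3,low[6]=0); scc=(scc[0]=2,scc[1]=3,scc[2]=4,scc[3]=2,scc[4]=0,scc[5]=1,scc[6]=2)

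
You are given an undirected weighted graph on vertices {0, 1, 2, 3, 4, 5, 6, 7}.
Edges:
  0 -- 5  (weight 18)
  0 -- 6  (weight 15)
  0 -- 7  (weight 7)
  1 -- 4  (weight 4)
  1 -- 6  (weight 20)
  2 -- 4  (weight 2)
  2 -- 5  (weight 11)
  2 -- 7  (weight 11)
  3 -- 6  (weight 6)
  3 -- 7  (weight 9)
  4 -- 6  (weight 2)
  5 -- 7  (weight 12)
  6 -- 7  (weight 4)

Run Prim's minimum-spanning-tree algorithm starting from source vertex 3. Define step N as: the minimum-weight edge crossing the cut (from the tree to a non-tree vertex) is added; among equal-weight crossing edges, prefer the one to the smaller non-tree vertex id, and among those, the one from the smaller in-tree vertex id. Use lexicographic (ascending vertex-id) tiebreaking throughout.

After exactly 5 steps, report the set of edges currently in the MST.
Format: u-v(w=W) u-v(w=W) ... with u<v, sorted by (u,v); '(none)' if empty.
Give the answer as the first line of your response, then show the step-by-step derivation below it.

1-4(w=4) 2-4(w=2) 3-6(w=6) 4-6(w=2) 6-7(w=4)

step 1: add edge 3-6 (w=6); MST = {3-6(w=6)}
step 2: add edge 4-6 (w=2); MST = {3-6(w=6) 4-6(w=2)}
step 3: add edge 2-4 (w=2); MST = {2-4(w=2) 3-6(w=6) 4-6(w=2)}
step 4: add edge 1-4 (w=4); MST = {1-4(w=4) 2-4(w=2) 3-6(w=6) 4-6(w=2)}
step 5: add edge 6-7 (w=4); MST = {1-4(w=4) 2-4(w=2) 3-6(w=6) 4-6(w=2) 6-7(w=4)}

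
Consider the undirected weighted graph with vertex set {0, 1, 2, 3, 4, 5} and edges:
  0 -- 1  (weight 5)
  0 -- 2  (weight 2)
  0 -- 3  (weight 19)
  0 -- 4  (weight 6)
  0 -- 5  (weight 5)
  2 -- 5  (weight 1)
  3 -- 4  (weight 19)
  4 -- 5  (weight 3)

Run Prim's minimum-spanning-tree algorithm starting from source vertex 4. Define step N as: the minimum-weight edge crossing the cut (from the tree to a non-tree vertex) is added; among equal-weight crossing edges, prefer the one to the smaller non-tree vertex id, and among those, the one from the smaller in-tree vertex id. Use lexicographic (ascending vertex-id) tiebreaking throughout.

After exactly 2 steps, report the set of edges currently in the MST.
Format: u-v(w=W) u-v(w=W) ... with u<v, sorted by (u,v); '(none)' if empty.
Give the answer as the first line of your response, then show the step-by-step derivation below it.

2-5(w=1) 4-5(w=3)

step 1: add edge 4-5 (w=3); MST = {4-5(w=3)}
step 2: add edge 2-5 (w=1); MST = {2-5(w=1) 4-5(w=3)}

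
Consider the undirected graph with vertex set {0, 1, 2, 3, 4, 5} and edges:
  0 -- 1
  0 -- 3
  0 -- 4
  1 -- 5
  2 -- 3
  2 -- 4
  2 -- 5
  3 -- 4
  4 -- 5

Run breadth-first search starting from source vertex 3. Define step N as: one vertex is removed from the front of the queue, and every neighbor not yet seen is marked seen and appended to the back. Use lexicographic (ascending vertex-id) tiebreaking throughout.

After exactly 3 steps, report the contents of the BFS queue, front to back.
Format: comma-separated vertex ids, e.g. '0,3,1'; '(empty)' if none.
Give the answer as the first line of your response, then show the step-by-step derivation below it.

4,1,5

step 1: dequeue 3; queue=[0,2,4]; order=3
step 2: dequeue 0; queue=[2,4,1]; order=3,0
step 3: dequeue 2; queue=[4,1,5]; order=3,0,2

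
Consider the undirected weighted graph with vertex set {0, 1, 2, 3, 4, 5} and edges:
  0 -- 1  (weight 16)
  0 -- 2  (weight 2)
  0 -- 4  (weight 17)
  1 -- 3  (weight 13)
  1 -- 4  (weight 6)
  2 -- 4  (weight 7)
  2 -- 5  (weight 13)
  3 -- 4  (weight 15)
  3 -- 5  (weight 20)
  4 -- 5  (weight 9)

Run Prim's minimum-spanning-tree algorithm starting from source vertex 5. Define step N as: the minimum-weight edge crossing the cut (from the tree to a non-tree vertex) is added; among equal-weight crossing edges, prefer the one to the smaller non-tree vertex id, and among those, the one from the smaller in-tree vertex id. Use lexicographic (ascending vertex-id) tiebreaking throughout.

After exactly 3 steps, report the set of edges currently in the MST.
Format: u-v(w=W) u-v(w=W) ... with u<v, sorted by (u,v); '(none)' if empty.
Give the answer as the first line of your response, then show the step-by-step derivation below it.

1-4(w=6) 2-4(w=7) 4-5(w=9)

step 1: add edge 4-5 (w=9); MST = {4-5(w=9)}
step 2: add edge 1-4 (w=6); MST = {1-4(w=6) 4-5(w=9)}
step 3: add edge 2-4 (w=7); MST = {1-4(w=6) 2-4(w=7) 4-5(w=9)}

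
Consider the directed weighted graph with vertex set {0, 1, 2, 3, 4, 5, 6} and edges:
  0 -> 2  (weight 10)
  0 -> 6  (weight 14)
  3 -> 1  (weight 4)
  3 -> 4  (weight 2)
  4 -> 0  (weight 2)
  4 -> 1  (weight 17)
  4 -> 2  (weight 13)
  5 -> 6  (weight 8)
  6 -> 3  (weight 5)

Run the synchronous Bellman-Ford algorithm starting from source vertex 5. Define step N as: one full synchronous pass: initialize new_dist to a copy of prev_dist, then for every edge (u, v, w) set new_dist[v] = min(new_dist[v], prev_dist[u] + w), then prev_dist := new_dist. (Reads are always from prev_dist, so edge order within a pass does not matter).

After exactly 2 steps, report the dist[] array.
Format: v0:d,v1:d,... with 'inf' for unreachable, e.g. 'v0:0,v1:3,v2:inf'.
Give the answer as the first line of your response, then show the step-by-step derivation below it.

v0:inf,v1:inf,v2:inf,v3:13,v4:inf,v5:0,v6:8

step 1: dist = v0:inf,v1:inf,v2:inf,v3:inf,v4:inf,v5:0,v6:8
step 2: dist = v0:inf,v1:inf,v2:inf,v3:13,v4:inf,v5:0,v6:8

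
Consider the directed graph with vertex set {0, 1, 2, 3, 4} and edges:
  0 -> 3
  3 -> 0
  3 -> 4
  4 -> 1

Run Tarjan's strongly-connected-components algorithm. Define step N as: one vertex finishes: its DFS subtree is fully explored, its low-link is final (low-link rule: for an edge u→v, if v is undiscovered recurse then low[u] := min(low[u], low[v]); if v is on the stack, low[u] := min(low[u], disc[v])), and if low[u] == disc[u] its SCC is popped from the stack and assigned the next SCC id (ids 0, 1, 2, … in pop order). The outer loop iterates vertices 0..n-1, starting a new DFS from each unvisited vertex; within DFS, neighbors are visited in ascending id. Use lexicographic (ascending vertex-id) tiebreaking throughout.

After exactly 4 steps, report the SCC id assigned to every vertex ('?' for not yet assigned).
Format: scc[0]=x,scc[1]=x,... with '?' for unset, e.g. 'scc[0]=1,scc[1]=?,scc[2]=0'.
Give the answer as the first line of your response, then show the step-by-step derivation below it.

scc[0]=2,scc[1]=0,scc[2]=?,scc[3]=2,scc[4]=1

step 1: low=(low[0]=0,low[1]=3,low[2]=?,low[3]=0,low[4]=2); scc=(scc[0]=?,scc[1]=0,scc[2]=?,scc[3]=?,scc[4]=?)
step 2: low=(low[0]=0,low[1]=3,low[2]=?,low[3]=0,low[4]=2); scc=(scc[0]=?,scc[1]=0,scc[2]=?,scc[3]=?,scc[4]=1)
step 3: low=(low[0]=0,low[1]=3,low[2]=?,low[3]=0,low[4]=2); scc=(scc[0]=?,scc[1]=0,scc[2]=?,scc[3]=?,scc[4]=1)
step 4: low=(low[0]=0,low[1]=3,low[2]=?,low[3]=0,low[4]=2); scc=(scc[0]=2,scc[1]=0,scc[2]=?,scc[3]=2,scc[4]=1)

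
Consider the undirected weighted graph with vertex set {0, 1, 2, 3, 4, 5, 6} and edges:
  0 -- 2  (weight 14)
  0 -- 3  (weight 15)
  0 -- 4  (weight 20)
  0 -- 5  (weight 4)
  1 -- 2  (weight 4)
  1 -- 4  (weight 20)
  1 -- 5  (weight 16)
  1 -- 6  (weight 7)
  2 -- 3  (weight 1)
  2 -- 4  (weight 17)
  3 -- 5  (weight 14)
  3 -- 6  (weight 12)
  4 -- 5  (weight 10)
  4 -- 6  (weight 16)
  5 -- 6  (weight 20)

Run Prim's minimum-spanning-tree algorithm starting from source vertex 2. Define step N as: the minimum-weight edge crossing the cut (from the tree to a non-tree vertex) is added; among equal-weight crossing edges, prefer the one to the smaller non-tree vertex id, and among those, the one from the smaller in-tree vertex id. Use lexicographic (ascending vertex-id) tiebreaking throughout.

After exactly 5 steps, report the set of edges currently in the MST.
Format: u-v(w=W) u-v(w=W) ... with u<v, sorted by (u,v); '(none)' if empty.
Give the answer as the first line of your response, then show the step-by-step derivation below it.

0-2(w=14) 0-5(w=4) 1-2(w=4) 1-6(w=7) 2-3(w=1)

step 1: add edge 2-3 (w=1); MST = {2-3(w=1)}
step 2: add edge 1-2 (w=4); MST = {1-2(w=4) 2-3(w=1)}
step 3: add edge 1-6 (w=7); MST = {1-2(w=4) 1-6(w=7) 2-3(w=1)}
step 4: add edge 0-2 (w=14); MST = {0-2(w=14) 1-2(w=4) 1-6(w=7) 2-3(w=1)}
step 5: add edge 0-5 (w=4); MST = {0-2(w=14) 0-5(w=4) 1-2(w=4) 1-6(w=7) 2-3(w=1)}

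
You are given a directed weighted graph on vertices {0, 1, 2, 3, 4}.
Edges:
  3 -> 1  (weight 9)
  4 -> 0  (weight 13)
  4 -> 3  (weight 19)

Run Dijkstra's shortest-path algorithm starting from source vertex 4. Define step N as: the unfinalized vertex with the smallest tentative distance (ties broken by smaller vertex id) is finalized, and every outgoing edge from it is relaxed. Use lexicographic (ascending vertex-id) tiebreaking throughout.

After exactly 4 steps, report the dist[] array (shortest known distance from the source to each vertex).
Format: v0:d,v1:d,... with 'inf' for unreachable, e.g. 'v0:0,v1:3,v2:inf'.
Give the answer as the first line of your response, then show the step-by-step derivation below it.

v0:13,v1:28,v2:inf,v3:19,v4:0

step 1: dist = v0:13,v1:inf,v2:inf,v3:19,v4:0
step 2: dist = v0:13,v1:inf,v2:inf,v3:19,v4:0
step 3: dist = v0:13,v1:28,v2:inf,v3:19,v4:0
step 4: dist = v0:13,v1:28,v2:inf,v3:19,v4:0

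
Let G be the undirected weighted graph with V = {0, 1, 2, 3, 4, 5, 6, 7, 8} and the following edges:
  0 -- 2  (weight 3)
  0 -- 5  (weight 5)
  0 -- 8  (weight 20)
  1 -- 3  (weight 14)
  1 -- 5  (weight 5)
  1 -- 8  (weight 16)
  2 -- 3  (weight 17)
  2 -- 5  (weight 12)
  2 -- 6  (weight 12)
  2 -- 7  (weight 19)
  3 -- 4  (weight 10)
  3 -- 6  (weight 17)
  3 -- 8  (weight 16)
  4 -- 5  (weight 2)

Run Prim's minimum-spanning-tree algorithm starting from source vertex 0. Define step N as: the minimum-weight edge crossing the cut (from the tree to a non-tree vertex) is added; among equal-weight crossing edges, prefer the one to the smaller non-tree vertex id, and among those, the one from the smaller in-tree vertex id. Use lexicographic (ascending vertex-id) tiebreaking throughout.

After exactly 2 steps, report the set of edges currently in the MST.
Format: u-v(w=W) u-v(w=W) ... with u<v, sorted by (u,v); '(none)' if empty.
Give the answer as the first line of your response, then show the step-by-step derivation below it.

0-2(w=3) 0-5(w=5)

step 1: add edge 0-2 (w=3); MST = {0-2(w=3)}
step 2: add edge 0-5 (w=5); MST = {0-2(w=3) 0-5(w=5)}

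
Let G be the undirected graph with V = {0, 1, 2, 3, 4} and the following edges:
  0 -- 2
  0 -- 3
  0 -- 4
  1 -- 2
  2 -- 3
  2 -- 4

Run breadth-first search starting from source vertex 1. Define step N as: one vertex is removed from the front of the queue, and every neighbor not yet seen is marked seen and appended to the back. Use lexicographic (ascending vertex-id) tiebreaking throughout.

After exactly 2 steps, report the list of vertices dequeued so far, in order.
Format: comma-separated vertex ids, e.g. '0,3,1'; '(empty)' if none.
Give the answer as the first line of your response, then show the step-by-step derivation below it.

1,2

step 1: dequeue 1; queue=[2]; order=1
step 2: dequeue 2; queue=[0,3,4]; order=1,2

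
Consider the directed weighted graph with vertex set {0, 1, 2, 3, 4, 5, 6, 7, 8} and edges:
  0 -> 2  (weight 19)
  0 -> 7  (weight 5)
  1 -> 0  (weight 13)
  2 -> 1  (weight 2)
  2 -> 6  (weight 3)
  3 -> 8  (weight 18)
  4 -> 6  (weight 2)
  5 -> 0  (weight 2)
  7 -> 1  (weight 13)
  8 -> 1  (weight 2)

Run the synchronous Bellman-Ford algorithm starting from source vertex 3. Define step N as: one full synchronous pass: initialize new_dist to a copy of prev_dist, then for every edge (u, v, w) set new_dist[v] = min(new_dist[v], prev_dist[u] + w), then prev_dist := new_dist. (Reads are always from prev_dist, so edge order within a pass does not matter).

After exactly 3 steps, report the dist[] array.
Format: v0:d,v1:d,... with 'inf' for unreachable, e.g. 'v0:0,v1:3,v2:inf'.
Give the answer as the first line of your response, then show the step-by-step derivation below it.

v0:33,v1:20,v2:inf,v3:0,v4:inf,v5:inf,v6:inf,v7:inf,v8:18

step 1: dist = v0:inf,v1:inf,v2:inf,v3:0,v4:inf,v5:inf,v6:inf,v7:inf,v8:18
step 2: dist = v0:inf,v1:20,v2:inf,v3:0,v4:inf,v5:inf,v6:inf,v7:inf,v8:18
step 3: dist = v0:33,v1:20,v2:inf,v3:0,v4:inf,v5:inf,v6:inf,v7:inf,v8:18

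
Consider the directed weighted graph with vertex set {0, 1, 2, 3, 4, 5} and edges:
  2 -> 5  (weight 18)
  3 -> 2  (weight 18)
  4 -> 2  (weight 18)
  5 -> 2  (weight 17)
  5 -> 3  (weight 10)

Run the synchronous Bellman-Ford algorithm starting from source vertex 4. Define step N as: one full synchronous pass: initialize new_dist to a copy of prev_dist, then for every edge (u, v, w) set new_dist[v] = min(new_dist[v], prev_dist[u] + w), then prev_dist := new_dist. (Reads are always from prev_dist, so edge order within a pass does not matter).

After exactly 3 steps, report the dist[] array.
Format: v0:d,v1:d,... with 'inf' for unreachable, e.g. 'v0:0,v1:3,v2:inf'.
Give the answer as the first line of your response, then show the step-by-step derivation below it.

v0:inf,v1:inf,v2:18,v3:46,v4:0,v5:36

step 1: dist = v0:inf,v1:inf,v2:18,v3:inf,v4:0,v5:inf
step 2: dist = v0:inf,v1:inf,v2:18,v3:inf,v4:0,v5:36
step 3: dist = v0:inf,v1:inf,v2:18,v3:46,v4:0,v5:36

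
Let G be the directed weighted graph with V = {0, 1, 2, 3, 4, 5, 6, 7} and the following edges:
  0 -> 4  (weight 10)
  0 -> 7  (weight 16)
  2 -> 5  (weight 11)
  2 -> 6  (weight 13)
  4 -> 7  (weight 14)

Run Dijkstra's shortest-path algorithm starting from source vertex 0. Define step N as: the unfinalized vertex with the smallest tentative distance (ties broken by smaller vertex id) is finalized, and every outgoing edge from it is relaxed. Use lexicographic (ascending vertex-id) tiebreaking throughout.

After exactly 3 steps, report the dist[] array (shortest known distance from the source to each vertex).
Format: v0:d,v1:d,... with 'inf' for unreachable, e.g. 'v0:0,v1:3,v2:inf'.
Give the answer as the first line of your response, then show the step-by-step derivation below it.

v0:0,v1:inf,v2:inf,v3:inf,v4:10,v5:inf,v6:inf,v7:16

step 1: dist = v0:0,v1:inf,v2:inf,v3:inf,v4:10,v5:inf,v6:inf,v7:16
step 2: dist = v0:0,v1:inf,v2:inf,v3:inf,v4:10,v5:inf,v6:inf,v7:16
step 3: dist = v0:0,v1:inf,v2:inf,v3:inf,v4:10,v5:inf,v6:inf,v7:16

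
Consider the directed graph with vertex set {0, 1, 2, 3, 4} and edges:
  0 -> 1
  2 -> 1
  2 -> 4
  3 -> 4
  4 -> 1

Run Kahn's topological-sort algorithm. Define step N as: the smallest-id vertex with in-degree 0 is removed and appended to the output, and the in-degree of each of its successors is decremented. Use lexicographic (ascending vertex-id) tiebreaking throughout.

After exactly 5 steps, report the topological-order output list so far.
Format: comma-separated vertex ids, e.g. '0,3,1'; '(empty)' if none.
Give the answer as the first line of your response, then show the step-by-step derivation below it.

0,2,3,4,1

step 1: output 0; order=[0]; indeg=(0,2,0,0,2)
step 2: output 2; order=[0,2]; indeg=(0,1,0,0,1)
step 3: output 3; order=[0,2,3]; indeg=(0,1,0,0,0)
step 4: output 4; order=[0,2,3,4]; indeg=(0,0,0,0,0)
step 5: output 1; order=[0,2,3,4,1]; indeg=(0,0,0,0,0)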